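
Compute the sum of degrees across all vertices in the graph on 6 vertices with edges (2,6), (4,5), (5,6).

Step 1: Count edges incident to each vertex:
  deg(1) = 0 (neighbors: none)
  deg(2) = 1 (neighbors: 6)
  deg(3) = 0 (neighbors: none)
  deg(4) = 1 (neighbors: 5)
  deg(5) = 2 (neighbors: 4, 6)
  deg(6) = 2 (neighbors: 2, 5)

Step 2: Sum all degrees:
  0 + 1 + 0 + 1 + 2 + 2 = 6

Verification: sum of degrees = 2 * |E| = 2 * 3 = 6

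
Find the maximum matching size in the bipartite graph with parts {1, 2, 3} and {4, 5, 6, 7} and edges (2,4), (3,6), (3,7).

Step 1: List the neighbors of each left vertex:
  1: (none)
  2: 4
  3: 6, 7

Step 2: Greedily match left vertices, then look for augmenting paths:
  Match 2 -- 4
  Match 3 -- 6
  No augmenting path remains.

Step 3: Verify this is maximum:
  Matching has size 2. The vertex set {2, 3} covers every edge and has size 2; any matching has at most one edge per cover vertex, so 2 is maximum (König's theorem).

Maximum matching: {(2,4), (3,6)}
Size: 2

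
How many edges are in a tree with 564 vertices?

A tree on n vertices always has exactly n - 1 edges.
For n = 564: edges = 564 - 1 = 563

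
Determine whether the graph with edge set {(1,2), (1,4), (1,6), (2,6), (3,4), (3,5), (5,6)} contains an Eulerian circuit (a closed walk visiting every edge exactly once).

Step 1: Find the degree of each vertex:
  deg(1) = 3
  deg(2) = 2
  deg(3) = 2
  deg(4) = 2
  deg(5) = 2
  deg(6) = 3

Step 2: Count vertices with odd degree:
  Odd-degree vertices: 1, 6 (2 total)

Step 3: Apply Euler's theorem:
  - Eulerian circuit exists iff graph is connected and all vertices have even degree
  - Eulerian path exists iff graph is connected and has 0 or 2 odd-degree vertices

Graph is connected with exactly 2 odd-degree vertices (1, 6).
Eulerian path exists (starting and ending at the odd-degree vertices), but no Eulerian circuit.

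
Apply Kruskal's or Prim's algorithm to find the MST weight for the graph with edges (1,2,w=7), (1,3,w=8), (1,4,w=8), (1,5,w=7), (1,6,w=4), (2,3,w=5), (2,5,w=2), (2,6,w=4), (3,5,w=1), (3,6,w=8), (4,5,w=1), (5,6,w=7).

Apply Kruskal's algorithm (sort edges by weight, add if no cycle):

Sorted edges by weight:
  (3,5) w=1
  (4,5) w=1
  (2,5) w=2
  (1,6) w=4
  (2,6) w=4
  (2,3) w=5
  (1,2) w=7
  (1,5) w=7
  (5,6) w=7
  (1,3) w=8
  (1,4) w=8
  (3,6) w=8

Add edge (3,5) w=1 -- no cycle. Running total: 1
Add edge (4,5) w=1 -- no cycle. Running total: 2
Add edge (2,5) w=2 -- no cycle. Running total: 4
Add edge (1,6) w=4 -- no cycle. Running total: 8
Add edge (2,6) w=4 -- no cycle. Running total: 12

MST edges: (3,5,w=1), (4,5,w=1), (2,5,w=2), (1,6,w=4), (2,6,w=4)
Total MST weight: 1 + 1 + 2 + 4 + 4 = 12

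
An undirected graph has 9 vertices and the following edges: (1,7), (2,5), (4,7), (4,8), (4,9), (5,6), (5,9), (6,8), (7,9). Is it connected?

Step 1: Build adjacency list from edges:
  1: 7
  2: 5
  3: (none)
  4: 7, 8, 9
  5: 2, 6, 9
  6: 5, 8
  7: 1, 4, 9
  8: 4, 6
  9: 4, 5, 7

Step 2: Run BFS/DFS from vertex 1:
  Visited: {1, 7, 4, 9, 8, 5, 6, 2}
  Reached 8 of 9 vertices

Step 3: Only 8 of 9 vertices reached. Graph is disconnected.
Connected components: {1, 2, 4, 5, 6, 7, 8, 9}, {3}
Answer: No, the graph is not connected (2 components).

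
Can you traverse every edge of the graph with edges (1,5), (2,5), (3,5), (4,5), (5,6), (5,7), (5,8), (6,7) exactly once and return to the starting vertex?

Step 1: Find the degree of each vertex:
  deg(1) = 1
  deg(2) = 1
  deg(3) = 1
  deg(4) = 1
  deg(5) = 7
  deg(6) = 2
  deg(7) = 2
  deg(8) = 1

Step 2: Count vertices with odd degree:
  Odd-degree vertices: 1, 2, 3, 4, 5, 8 (6 total)

Step 3: Apply Euler's theorem:
  - Eulerian circuit exists iff graph is connected and all vertices have even degree
  - Eulerian path exists iff graph is connected and has 0 or 2 odd-degree vertices

Graph has 6 odd-degree vertices (need 0 or 2).
Neither Eulerian path nor Eulerian circuit exists.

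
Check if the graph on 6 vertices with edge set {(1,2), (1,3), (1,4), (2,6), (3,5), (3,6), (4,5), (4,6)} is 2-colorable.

Step 1: Attempt 2-coloring using BFS:
  Start at vertex 1, assign color 0
  Color vertex 2 with color 1 (neighbor of 1)
  Color vertex 3 with color 1 (neighbor of 1)
  Color vertex 4 with color 1 (neighbor of 1)
  Color vertex 6 with color 0 (neighbor of 2)
  Color vertex 5 with color 0 (neighbor of 3)

Step 2: 2-coloring succeeded. No conflicts found.
  Set A (color 0): {1, 5, 6}
  Set B (color 1): {2, 3, 4}

The graph is bipartite with partition {1, 5, 6}, {2, 3, 4}.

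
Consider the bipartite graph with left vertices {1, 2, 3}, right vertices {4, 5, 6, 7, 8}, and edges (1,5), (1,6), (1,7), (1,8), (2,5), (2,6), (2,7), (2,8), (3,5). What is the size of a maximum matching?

Step 1: List the neighbors of each left vertex:
  1: 5, 6, 7, 8
  2: 5, 6, 7, 8
  3: 5

Step 2: Greedily match left vertices, then look for augmenting paths:
  Match 1 -- 7
  Match 2 -- 6
  Match 3 -- 5
  No augmenting path remains.

Step 3: Verify this is maximum:
  Matching size 3 = min(|L|, |R|) = min(3, 5), which is an upper bound, so this matching is maximum.

Maximum matching: {(1,7), (2,6), (3,5)}
Size: 3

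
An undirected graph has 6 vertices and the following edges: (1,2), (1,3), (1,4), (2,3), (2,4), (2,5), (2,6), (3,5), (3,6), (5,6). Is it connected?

Step 1: Build adjacency list from edges:
  1: 2, 3, 4
  2: 1, 3, 4, 5, 6
  3: 1, 2, 5, 6
  4: 1, 2
  5: 2, 3, 6
  6: 2, 3, 5

Step 2: Run BFS/DFS from vertex 1:
  Visited: {1, 2, 3, 4, 5, 6}
  Reached 6 of 6 vertices

Step 3: All 6 vertices reached from vertex 1, so the graph is connected.
Answer: Yes, the graph is connected.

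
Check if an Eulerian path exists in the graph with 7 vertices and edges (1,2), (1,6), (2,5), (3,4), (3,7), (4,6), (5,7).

Step 1: Find the degree of each vertex:
  deg(1) = 2
  deg(2) = 2
  deg(3) = 2
  deg(4) = 2
  deg(5) = 2
  deg(6) = 2
  deg(7) = 2

Step 2: Count vertices with odd degree:
  All vertices have even degree (0 odd-degree vertices)

Step 3: Apply Euler's theorem:
  - Eulerian circuit exists iff graph is connected and all vertices have even degree
  - Eulerian path exists iff graph is connected and has 0 or 2 odd-degree vertices

Graph is connected with 0 odd-degree vertices.
Both Eulerian circuit and Eulerian path exist.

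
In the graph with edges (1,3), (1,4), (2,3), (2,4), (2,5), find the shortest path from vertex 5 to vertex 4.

Step 1: Build adjacency list:
  1: 3, 4
  2: 3, 4, 5
  3: 1, 2
  4: 1, 2
  5: 2

Step 2: BFS from vertex 5 to find shortest path to 4:
  vertex 2 reached at distance 1
  vertex 3 reached at distance 2
  vertex 4 reached at distance 2

Step 3: Shortest path: 5 -> 2 -> 4
Path length: 2 edges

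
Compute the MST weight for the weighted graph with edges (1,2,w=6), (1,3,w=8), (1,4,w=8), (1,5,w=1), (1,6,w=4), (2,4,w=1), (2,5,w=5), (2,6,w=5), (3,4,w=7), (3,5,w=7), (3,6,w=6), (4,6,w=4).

Apply Kruskal's algorithm (sort edges by weight, add if no cycle):

Sorted edges by weight:
  (1,5) w=1
  (2,4) w=1
  (1,6) w=4
  (4,6) w=4
  (2,6) w=5
  (2,5) w=5
  (1,2) w=6
  (3,6) w=6
  (3,4) w=7
  (3,5) w=7
  (1,3) w=8
  (1,4) w=8

Add edge (1,5) w=1 -- no cycle. Running total: 1
Add edge (2,4) w=1 -- no cycle. Running total: 2
Add edge (1,6) w=4 -- no cycle. Running total: 6
Add edge (4,6) w=4 -- no cycle. Running total: 10
Skip edge (2,6) w=5 -- would create cycle
Skip edge (2,5) w=5 -- would create cycle
Skip edge (1,2) w=6 -- would create cycle
Add edge (3,6) w=6 -- no cycle. Running total: 16

MST edges: (1,5,w=1), (2,4,w=1), (1,6,w=4), (4,6,w=4), (3,6,w=6)
Total MST weight: 1 + 1 + 4 + 4 + 6 = 16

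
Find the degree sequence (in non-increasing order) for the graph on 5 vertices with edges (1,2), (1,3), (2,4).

Step 1: Count edges incident to each vertex:
  deg(1) = 2 (neighbors: 2, 3)
  deg(2) = 2 (neighbors: 1, 4)
  deg(3) = 1 (neighbors: 1)
  deg(4) = 1 (neighbors: 2)
  deg(5) = 0 (neighbors: none)

Step 2: Sort degrees in non-increasing order:
  Degrees: [2, 2, 1, 1, 0] -> sorted: [2, 2, 1, 1, 0]

Degree sequence: [2, 2, 1, 1, 0]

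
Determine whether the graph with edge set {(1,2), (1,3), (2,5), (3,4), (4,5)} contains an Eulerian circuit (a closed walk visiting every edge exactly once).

Step 1: Find the degree of each vertex:
  deg(1) = 2
  deg(2) = 2
  deg(3) = 2
  deg(4) = 2
  deg(5) = 2

Step 2: Count vertices with odd degree:
  All vertices have even degree (0 odd-degree vertices)

Step 3: Apply Euler's theorem:
  - Eulerian circuit exists iff graph is connected and all vertices have even degree
  - Eulerian path exists iff graph is connected and has 0 or 2 odd-degree vertices

Graph is connected with 0 odd-degree vertices.
Both Eulerian circuit and Eulerian path exist.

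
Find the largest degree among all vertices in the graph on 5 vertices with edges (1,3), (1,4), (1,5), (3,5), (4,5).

Step 1: Count edges incident to each vertex:
  deg(1) = 3 (neighbors: 3, 4, 5)
  deg(2) = 0 (neighbors: none)
  deg(3) = 2 (neighbors: 1, 5)
  deg(4) = 2 (neighbors: 1, 5)
  deg(5) = 3 (neighbors: 1, 3, 4)

Step 2: Find maximum:
  max(3, 0, 2, 2, 3) = 3 (vertex 1)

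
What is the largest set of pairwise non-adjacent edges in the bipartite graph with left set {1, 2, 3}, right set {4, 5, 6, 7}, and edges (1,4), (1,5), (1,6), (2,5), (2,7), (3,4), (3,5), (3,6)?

Step 1: List the neighbors of each left vertex:
  1: 4, 5, 6
  2: 5, 7
  3: 4, 5, 6

Step 2: Greedily match left vertices, then look for augmenting paths:
  Match 1 -- 4
  Match 2 -- 5
  Match 3 -- 6
  No augmenting path remains.

Step 3: Verify this is maximum:
  Matching size 3 = min(|L|, |R|) = min(3, 4), which is an upper bound, so this matching is maximum.

Maximum matching: {(1,4), (2,5), (3,6)}
Size: 3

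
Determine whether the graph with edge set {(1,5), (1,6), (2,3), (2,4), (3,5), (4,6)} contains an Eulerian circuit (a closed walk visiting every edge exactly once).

Step 1: Find the degree of each vertex:
  deg(1) = 2
  deg(2) = 2
  deg(3) = 2
  deg(4) = 2
  deg(5) = 2
  deg(6) = 2

Step 2: Count vertices with odd degree:
  All vertices have even degree (0 odd-degree vertices)

Step 3: Apply Euler's theorem:
  - Eulerian circuit exists iff graph is connected and all vertices have even degree
  - Eulerian path exists iff graph is connected and has 0 or 2 odd-degree vertices

Graph is connected with 0 odd-degree vertices.
Both Eulerian circuit and Eulerian path exist.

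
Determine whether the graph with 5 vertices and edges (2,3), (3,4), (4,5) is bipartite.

Step 1: Attempt 2-coloring using BFS:
  Start at vertex 1, assign color 0
  Start new component at vertex 2, assign color 0
  Color vertex 3 with color 1 (neighbor of 2)
  Color vertex 4 with color 0 (neighbor of 3)
  Color vertex 5 with color 1 (neighbor of 4)

Step 2: 2-coloring succeeded. No conflicts found.
  Set A (color 0): {1, 2, 4}
  Set B (color 1): {3, 5}

The graph is bipartite with partition {1, 2, 4}, {3, 5}.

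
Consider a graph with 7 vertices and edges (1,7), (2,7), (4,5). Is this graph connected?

Step 1: Build adjacency list from edges:
  1: 7
  2: 7
  3: (none)
  4: 5
  5: 4
  6: (none)
  7: 1, 2

Step 2: Run BFS/DFS from vertex 1:
  Visited: {1, 7, 2}
  Reached 3 of 7 vertices

Step 3: Only 3 of 7 vertices reached. Graph is disconnected.
Connected components: {1, 2, 7}, {3}, {4, 5}, {6}
Answer: No, the graph is not connected (4 components).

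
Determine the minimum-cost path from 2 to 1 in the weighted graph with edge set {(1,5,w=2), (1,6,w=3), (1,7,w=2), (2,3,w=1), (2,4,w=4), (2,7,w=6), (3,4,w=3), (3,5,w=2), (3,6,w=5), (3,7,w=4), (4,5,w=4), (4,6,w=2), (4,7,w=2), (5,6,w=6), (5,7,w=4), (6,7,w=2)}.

Step 1: Build adjacency list with weights:
  1: 5(w=2), 6(w=3), 7(w=2)
  2: 3(w=1), 4(w=4), 7(w=6)
  3: 2(w=1), 4(w=3), 5(w=2), 6(w=5), 7(w=4)
  4: 2(w=4), 3(w=3), 5(w=4), 6(w=2), 7(w=2)
  5: 1(w=2), 3(w=2), 4(w=4), 6(w=6), 7(w=4)
  6: 1(w=3), 3(w=5), 4(w=2), 5(w=6), 7(w=2)
  7: 1(w=2), 2(w=6), 3(w=4), 4(w=2), 5(w=4), 6(w=2)

Step 2: Apply Dijkstra's algorithm from vertex 2:
  Visit vertex 2 (distance=0)
    Update dist[3] = 1
    Update dist[4] = 4
    Update dist[7] = 6
  Visit vertex 3 (distance=1)
    Update dist[5] = 3
    Update dist[6] = 6
    Update dist[7] = 5
  Visit vertex 5 (distance=3)
    Update dist[1] = 5
  Visit vertex 4 (distance=4)
  Visit vertex 1 (distance=5)

Step 3: Shortest path: 2 -> 3 -> 5 -> 1
Total weight: 1 + 2 + 2 = 5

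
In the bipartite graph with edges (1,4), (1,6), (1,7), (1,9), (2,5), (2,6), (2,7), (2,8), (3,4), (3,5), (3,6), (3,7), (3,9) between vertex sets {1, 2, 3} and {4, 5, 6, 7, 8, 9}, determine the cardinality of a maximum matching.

Step 1: List the neighbors of each left vertex:
  1: 4, 6, 7, 9
  2: 5, 6, 7, 8
  3: 4, 5, 6, 7, 9

Step 2: Greedily match left vertices, then look for augmenting paths:
  Match 1 -- 4
  Match 2 -- 5
  Match 3 -- 6
  No augmenting path remains.

Step 3: Verify this is maximum:
  Matching size 3 = min(|L|, |R|) = min(3, 6), which is an upper bound, so this matching is maximum.

Maximum matching: {(1,4), (2,5), (3,6)}
Size: 3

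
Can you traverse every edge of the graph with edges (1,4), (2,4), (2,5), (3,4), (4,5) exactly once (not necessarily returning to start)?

Step 1: Find the degree of each vertex:
  deg(1) = 1
  deg(2) = 2
  deg(3) = 1
  deg(4) = 4
  deg(5) = 2

Step 2: Count vertices with odd degree:
  Odd-degree vertices: 1, 3 (2 total)

Step 3: Apply Euler's theorem:
  - Eulerian circuit exists iff graph is connected and all vertices have even degree
  - Eulerian path exists iff graph is connected and has 0 or 2 odd-degree vertices

Graph is connected with exactly 2 odd-degree vertices (1, 3).
Eulerian path exists (starting and ending at the odd-degree vertices), but no Eulerian circuit.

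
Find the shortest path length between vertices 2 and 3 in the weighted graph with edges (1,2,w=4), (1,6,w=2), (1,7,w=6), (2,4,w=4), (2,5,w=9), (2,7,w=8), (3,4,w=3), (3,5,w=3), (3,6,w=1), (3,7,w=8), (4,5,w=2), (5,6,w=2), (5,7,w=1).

Step 1: Build adjacency list with weights:
  1: 2(w=4), 6(w=2), 7(w=6)
  2: 1(w=4), 4(w=4), 5(w=9), 7(w=8)
  3: 4(w=3), 5(w=3), 6(w=1), 7(w=8)
  4: 2(w=4), 3(w=3), 5(w=2)
  5: 2(w=9), 3(w=3), 4(w=2), 6(w=2), 7(w=1)
  6: 1(w=2), 3(w=1), 5(w=2)
  7: 1(w=6), 2(w=8), 3(w=8), 5(w=1)

Step 2: Apply Dijkstra's algorithm from vertex 2:
  Visit vertex 2 (distance=0)
    Update dist[1] = 4
    Update dist[4] = 4
    Update dist[5] = 9
    Update dist[7] = 8
  Visit vertex 1 (distance=4)
    Update dist[6] = 6
  Visit vertex 4 (distance=4)
    Update dist[3] = 7
    Update dist[5] = 6
  Visit vertex 5 (distance=6)
    Update dist[7] = 7
  Visit vertex 6 (distance=6)
  Visit vertex 3 (distance=7)

Step 3: Shortest path: 2 -> 4 -> 3
Total weight: 4 + 3 = 7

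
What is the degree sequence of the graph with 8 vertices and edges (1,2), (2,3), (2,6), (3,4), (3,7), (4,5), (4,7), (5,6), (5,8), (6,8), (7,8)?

Step 1: Count edges incident to each vertex:
  deg(1) = 1 (neighbors: 2)
  deg(2) = 3 (neighbors: 1, 3, 6)
  deg(3) = 3 (neighbors: 2, 4, 7)
  deg(4) = 3 (neighbors: 3, 5, 7)
  deg(5) = 3 (neighbors: 4, 6, 8)
  deg(6) = 3 (neighbors: 2, 5, 8)
  deg(7) = 3 (neighbors: 3, 4, 8)
  deg(8) = 3 (neighbors: 5, 6, 7)

Step 2: Sort degrees in non-increasing order:
  Degrees: [1, 3, 3, 3, 3, 3, 3, 3] -> sorted: [3, 3, 3, 3, 3, 3, 3, 1]

Degree sequence: [3, 3, 3, 3, 3, 3, 3, 1]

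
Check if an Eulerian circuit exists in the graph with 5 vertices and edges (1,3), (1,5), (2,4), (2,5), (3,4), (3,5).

Step 1: Find the degree of each vertex:
  deg(1) = 2
  deg(2) = 2
  deg(3) = 3
  deg(4) = 2
  deg(5) = 3

Step 2: Count vertices with odd degree:
  Odd-degree vertices: 3, 5 (2 total)

Step 3: Apply Euler's theorem:
  - Eulerian circuit exists iff graph is connected and all vertices have even degree
  - Eulerian path exists iff graph is connected and has 0 or 2 odd-degree vertices

Graph is connected with exactly 2 odd-degree vertices (3, 5).
Eulerian path exists (starting and ending at the odd-degree vertices), but no Eulerian circuit.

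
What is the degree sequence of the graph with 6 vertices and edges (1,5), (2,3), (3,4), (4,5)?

Step 1: Count edges incident to each vertex:
  deg(1) = 1 (neighbors: 5)
  deg(2) = 1 (neighbors: 3)
  deg(3) = 2 (neighbors: 2, 4)
  deg(4) = 2 (neighbors: 3, 5)
  deg(5) = 2 (neighbors: 1, 4)
  deg(6) = 0 (neighbors: none)

Step 2: Sort degrees in non-increasing order:
  Degrees: [1, 1, 2, 2, 2, 0] -> sorted: [2, 2, 2, 1, 1, 0]

Degree sequence: [2, 2, 2, 1, 1, 0]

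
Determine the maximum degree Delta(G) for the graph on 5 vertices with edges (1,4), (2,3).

Step 1: Count edges incident to each vertex:
  deg(1) = 1 (neighbors: 4)
  deg(2) = 1 (neighbors: 3)
  deg(3) = 1 (neighbors: 2)
  deg(4) = 1 (neighbors: 1)
  deg(5) = 0 (neighbors: none)

Step 2: Find maximum:
  max(1, 1, 1, 1, 0) = 1 (vertex 1)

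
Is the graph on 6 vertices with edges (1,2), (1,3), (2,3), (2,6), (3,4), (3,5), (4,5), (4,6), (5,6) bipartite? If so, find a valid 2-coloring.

Step 1: Attempt 2-coloring using BFS:
  Start at vertex 1, assign color 0
  Color vertex 2 with color 1 (neighbor of 1)
  Color vertex 3 with color 1 (neighbor of 1)

Step 2: Conflict found! Vertices 2 and 3 are adjacent but have the same color.
This means the graph contains an odd cycle.

The graph is NOT bipartite.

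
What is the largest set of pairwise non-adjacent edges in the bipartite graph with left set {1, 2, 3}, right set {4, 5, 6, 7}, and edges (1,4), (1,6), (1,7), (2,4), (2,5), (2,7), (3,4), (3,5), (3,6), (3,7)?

Step 1: List the neighbors of each left vertex:
  1: 4, 6, 7
  2: 4, 5, 7
  3: 4, 5, 6, 7

Step 2: Greedily match left vertices, then look for augmenting paths:
  Match 1 -- 4
  Match 2 -- 5
  Match 3 -- 6
  No augmenting path remains.

Step 3: Verify this is maximum:
  Matching size 3 = min(|L|, |R|) = min(3, 4), which is an upper bound, so this matching is maximum.

Maximum matching: {(1,4), (2,5), (3,6)}
Size: 3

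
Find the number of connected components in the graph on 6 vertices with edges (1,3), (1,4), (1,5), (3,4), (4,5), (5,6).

Step 1: Build adjacency list from edges:
  1: 3, 4, 5
  2: (none)
  3: 1, 4
  4: 1, 3, 5
  5: 1, 4, 6
  6: 5

Step 2: Run BFS/DFS from vertex 1:
  Visited: {1, 3, 4, 5, 6}
  Reached 5 of 6 vertices

Step 3: Only 5 of 6 vertices reached. Graph is disconnected.
Connected components: {1, 3, 4, 5, 6}, {2}
Number of connected components: 2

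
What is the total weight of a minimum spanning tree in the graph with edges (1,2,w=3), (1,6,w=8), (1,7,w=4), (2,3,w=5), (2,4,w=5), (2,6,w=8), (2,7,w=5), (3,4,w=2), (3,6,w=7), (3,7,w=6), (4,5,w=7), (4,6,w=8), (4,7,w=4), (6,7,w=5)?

Apply Kruskal's algorithm (sort edges by weight, add if no cycle):

Sorted edges by weight:
  (3,4) w=2
  (1,2) w=3
  (1,7) w=4
  (4,7) w=4
  (2,4) w=5
  (2,3) w=5
  (2,7) w=5
  (6,7) w=5
  (3,7) w=6
  (3,6) w=7
  (4,5) w=7
  (1,6) w=8
  (2,6) w=8
  (4,6) w=8

Add edge (3,4) w=2 -- no cycle. Running total: 2
Add edge (1,2) w=3 -- no cycle. Running total: 5
Add edge (1,7) w=4 -- no cycle. Running total: 9
Add edge (4,7) w=4 -- no cycle. Running total: 13
Skip edge (2,4) w=5 -- would create cycle
Skip edge (2,3) w=5 -- would create cycle
Skip edge (2,7) w=5 -- would create cycle
Add edge (6,7) w=5 -- no cycle. Running total: 18
Skip edge (3,7) w=6 -- would create cycle
Skip edge (3,6) w=7 -- would create cycle
Add edge (4,5) w=7 -- no cycle. Running total: 25

MST edges: (3,4,w=2), (1,2,w=3), (1,7,w=4), (4,7,w=4), (6,7,w=5), (4,5,w=7)
Total MST weight: 2 + 3 + 4 + 4 + 5 + 7 = 25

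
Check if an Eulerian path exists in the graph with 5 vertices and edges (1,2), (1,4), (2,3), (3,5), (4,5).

Step 1: Find the degree of each vertex:
  deg(1) = 2
  deg(2) = 2
  deg(3) = 2
  deg(4) = 2
  deg(5) = 2

Step 2: Count vertices with odd degree:
  All vertices have even degree (0 odd-degree vertices)

Step 3: Apply Euler's theorem:
  - Eulerian circuit exists iff graph is connected and all vertices have even degree
  - Eulerian path exists iff graph is connected and has 0 or 2 odd-degree vertices

Graph is connected with 0 odd-degree vertices.
Both Eulerian circuit and Eulerian path exist.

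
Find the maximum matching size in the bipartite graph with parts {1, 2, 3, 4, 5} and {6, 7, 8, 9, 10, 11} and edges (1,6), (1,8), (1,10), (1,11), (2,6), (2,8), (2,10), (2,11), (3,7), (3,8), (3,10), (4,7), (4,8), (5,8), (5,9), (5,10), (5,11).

Step 1: List the neighbors of each left vertex:
  1: 6, 8, 10, 11
  2: 6, 8, 10, 11
  3: 7, 8, 10
  4: 7, 8
  5: 8, 9, 10, 11

Step 2: Greedily match left vertices, then look for augmenting paths:
  Match 1 -- 6
  Match 2 -- 8
  Match 3 -- 10
  Match 4 -- 7
  Match 5 -- 9
  No augmenting path remains.

Step 3: Verify this is maximum:
  Matching size 5 = min(|L|, |R|) = min(5, 6), which is an upper bound, so this matching is maximum.

Maximum matching: {(1,6), (2,8), (3,10), (4,7), (5,9)}
Size: 5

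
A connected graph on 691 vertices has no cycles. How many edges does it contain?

A tree on n vertices always has exactly n - 1 edges.
For n = 691: edges = 691 - 1 = 690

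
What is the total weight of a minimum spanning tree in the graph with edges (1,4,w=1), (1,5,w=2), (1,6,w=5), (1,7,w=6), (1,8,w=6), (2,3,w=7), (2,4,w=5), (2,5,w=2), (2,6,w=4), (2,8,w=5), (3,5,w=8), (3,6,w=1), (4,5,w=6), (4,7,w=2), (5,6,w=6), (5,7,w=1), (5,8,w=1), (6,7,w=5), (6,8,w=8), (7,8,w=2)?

Apply Kruskal's algorithm (sort edges by weight, add if no cycle):

Sorted edges by weight:
  (1,4) w=1
  (3,6) w=1
  (5,8) w=1
  (5,7) w=1
  (1,5) w=2
  (2,5) w=2
  (4,7) w=2
  (7,8) w=2
  (2,6) w=4
  (1,6) w=5
  (2,4) w=5
  (2,8) w=5
  (6,7) w=5
  (1,7) w=6
  (1,8) w=6
  (4,5) w=6
  (5,6) w=6
  (2,3) w=7
  (3,5) w=8
  (6,8) w=8

Add edge (1,4) w=1 -- no cycle. Running total: 1
Add edge (3,6) w=1 -- no cycle. Running total: 2
Add edge (5,8) w=1 -- no cycle. Running total: 3
Add edge (5,7) w=1 -- no cycle. Running total: 4
Add edge (1,5) w=2 -- no cycle. Running total: 6
Add edge (2,5) w=2 -- no cycle. Running total: 8
Skip edge (4,7) w=2 -- would create cycle
Skip edge (7,8) w=2 -- would create cycle
Add edge (2,6) w=4 -- no cycle. Running total: 12

MST edges: (1,4,w=1), (3,6,w=1), (5,8,w=1), (5,7,w=1), (1,5,w=2), (2,5,w=2), (2,6,w=4)
Total MST weight: 1 + 1 + 1 + 1 + 2 + 2 + 4 = 12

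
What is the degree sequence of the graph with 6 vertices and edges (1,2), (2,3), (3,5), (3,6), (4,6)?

Step 1: Count edges incident to each vertex:
  deg(1) = 1 (neighbors: 2)
  deg(2) = 2 (neighbors: 1, 3)
  deg(3) = 3 (neighbors: 2, 5, 6)
  deg(4) = 1 (neighbors: 6)
  deg(5) = 1 (neighbors: 3)
  deg(6) = 2 (neighbors: 3, 4)

Step 2: Sort degrees in non-increasing order:
  Degrees: [1, 2, 3, 1, 1, 2] -> sorted: [3, 2, 2, 1, 1, 1]

Degree sequence: [3, 2, 2, 1, 1, 1]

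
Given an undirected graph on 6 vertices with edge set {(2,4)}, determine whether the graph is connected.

Step 1: Build adjacency list from edges:
  1: (none)
  2: 4
  3: (none)
  4: 2
  5: (none)
  6: (none)

Step 2: Run BFS/DFS from vertex 1:
  Visited: {1}
  Reached 1 of 6 vertices

Step 3: Only 1 of 6 vertices reached. Graph is disconnected.
Connected components: {1}, {2, 4}, {3}, {5}, {6}
Answer: No, the graph is not connected (5 components).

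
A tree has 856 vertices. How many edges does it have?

A tree on n vertices always has exactly n - 1 edges.
For n = 856: edges = 856 - 1 = 855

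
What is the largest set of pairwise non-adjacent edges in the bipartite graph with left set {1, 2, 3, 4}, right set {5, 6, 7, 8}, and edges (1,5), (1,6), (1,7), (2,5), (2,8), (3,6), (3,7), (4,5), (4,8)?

Step 1: List the neighbors of each left vertex:
  1: 5, 6, 7
  2: 5, 8
  3: 6, 7
  4: 5, 8

Step 2: Greedily match left vertices, then look for augmenting paths:
  Match 1 -- 7
  Match 2 -- 8
  Match 3 -- 6
  Match 4 -- 5
  No augmenting path remains.

Step 3: Verify this is maximum:
  Matching size 4 = min(|L|, |R|) = min(4, 4), which is an upper bound, so this matching is maximum.

Maximum matching: {(1,7), (2,8), (3,6), (4,5)}
Size: 4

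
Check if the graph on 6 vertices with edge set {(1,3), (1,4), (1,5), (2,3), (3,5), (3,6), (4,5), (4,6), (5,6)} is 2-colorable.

Step 1: Attempt 2-coloring using BFS:
  Start at vertex 1, assign color 0
  Color vertex 3 with color 1 (neighbor of 1)
  Color vertex 4 with color 1 (neighbor of 1)
  Color vertex 5 with color 1 (neighbor of 1)
  Color vertex 2 with color 0 (neighbor of 3)

Step 2: Conflict found! Vertices 3 and 5 are adjacent but have the same color.
This means the graph contains an odd cycle.

The graph is NOT bipartite.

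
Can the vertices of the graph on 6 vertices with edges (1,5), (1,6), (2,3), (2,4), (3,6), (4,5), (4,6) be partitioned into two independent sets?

Step 1: Attempt 2-coloring using BFS:
  Start at vertex 1, assign color 0
  Color vertex 5 with color 1 (neighbor of 1)
  Color vertex 6 with color 1 (neighbor of 1)
  Color vertex 4 with color 0 (neighbor of 5)
  Color vertex 3 with color 0 (neighbor of 6)
  Color vertex 2 with color 1 (neighbor of 4)

Step 2: 2-coloring succeeded. No conflicts found.
  Set A (color 0): {1, 3, 4}
  Set B (color 1): {2, 5, 6}

The graph is bipartite with partition {1, 3, 4}, {2, 5, 6}.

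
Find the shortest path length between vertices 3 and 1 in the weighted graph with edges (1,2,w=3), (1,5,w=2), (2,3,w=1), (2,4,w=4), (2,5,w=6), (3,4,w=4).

Step 1: Build adjacency list with weights:
  1: 2(w=3), 5(w=2)
  2: 1(w=3), 3(w=1), 4(w=4), 5(w=6)
  3: 2(w=1), 4(w=4)
  4: 2(w=4), 3(w=4)
  5: 1(w=2), 2(w=6)

Step 2: Apply Dijkstra's algorithm from vertex 3:
  Visit vertex 3 (distance=0)
    Update dist[2] = 1
    Update dist[4] = 4
  Visit vertex 2 (distance=1)
    Update dist[1] = 4
    Update dist[5] = 7
  Visit vertex 1 (distance=4)
    Update dist[5] = 6

Step 3: Shortest path: 3 -> 2 -> 1
Total weight: 1 + 3 = 4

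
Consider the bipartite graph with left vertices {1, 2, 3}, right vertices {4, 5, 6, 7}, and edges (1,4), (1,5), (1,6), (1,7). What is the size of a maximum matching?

Step 1: List the neighbors of each left vertex:
  1: 4, 5, 6, 7
  2: (none)
  3: (none)

Step 2: Greedily match left vertices, then look for augmenting paths:
  Match 1 -- 4
  No augmenting path remains.

Step 3: Verify this is maximum:
  Matching has size 1. The vertex set {1} covers every edge and has size 1; any matching has at most one edge per cover vertex, so 1 is maximum (König's theorem).

Maximum matching: {(1,4)}
Size: 1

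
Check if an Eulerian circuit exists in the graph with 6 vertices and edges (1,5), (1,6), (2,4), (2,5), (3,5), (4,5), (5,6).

Step 1: Find the degree of each vertex:
  deg(1) = 2
  deg(2) = 2
  deg(3) = 1
  deg(4) = 2
  deg(5) = 5
  deg(6) = 2

Step 2: Count vertices with odd degree:
  Odd-degree vertices: 3, 5 (2 total)

Step 3: Apply Euler's theorem:
  - Eulerian circuit exists iff graph is connected and all vertices have even degree
  - Eulerian path exists iff graph is connected and has 0 or 2 odd-degree vertices

Graph is connected with exactly 2 odd-degree vertices (3, 5).
Eulerian path exists (starting and ending at the odd-degree vertices), but no Eulerian circuit.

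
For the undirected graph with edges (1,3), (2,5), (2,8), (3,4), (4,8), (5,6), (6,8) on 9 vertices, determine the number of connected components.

Step 1: Build adjacency list from edges:
  1: 3
  2: 5, 8
  3: 1, 4
  4: 3, 8
  5: 2, 6
  6: 5, 8
  7: (none)
  8: 2, 4, 6
  9: (none)

Step 2: Run BFS/DFS from vertex 1:
  Visited: {1, 3, 4, 8, 2, 6, 5}
  Reached 7 of 9 vertices

Step 3: Only 7 of 9 vertices reached. Graph is disconnected.
Connected components: {1, 2, 3, 4, 5, 6, 8}, {7}, {9}
Number of connected components: 3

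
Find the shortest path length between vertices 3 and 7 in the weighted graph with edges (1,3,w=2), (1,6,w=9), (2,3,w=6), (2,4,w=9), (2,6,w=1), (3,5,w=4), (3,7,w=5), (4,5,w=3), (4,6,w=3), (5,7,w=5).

Step 1: Build adjacency list with weights:
  1: 3(w=2), 6(w=9)
  2: 3(w=6), 4(w=9), 6(w=1)
  3: 1(w=2), 2(w=6), 5(w=4), 7(w=5)
  4: 2(w=9), 5(w=3), 6(w=3)
  5: 3(w=4), 4(w=3), 7(w=5)
  6: 1(w=9), 2(w=1), 4(w=3)
  7: 3(w=5), 5(w=5)

Step 2: Apply Dijkstra's algorithm from vertex 3:
  Visit vertex 3 (distance=0)
    Update dist[1] = 2
    Update dist[2] = 6
    Update dist[5] = 4
    Update dist[7] = 5
  Visit vertex 1 (distance=2)
    Update dist[6] = 11
  Visit vertex 5 (distance=4)
    Update dist[4] = 7
  Visit vertex 7 (distance=5)

Step 3: Shortest path: 3 -> 7
Total weight: 5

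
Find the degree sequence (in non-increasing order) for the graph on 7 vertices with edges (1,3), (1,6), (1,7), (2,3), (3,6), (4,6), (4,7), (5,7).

Step 1: Count edges incident to each vertex:
  deg(1) = 3 (neighbors: 3, 6, 7)
  deg(2) = 1 (neighbors: 3)
  deg(3) = 3 (neighbors: 1, 2, 6)
  deg(4) = 2 (neighbors: 6, 7)
  deg(5) = 1 (neighbors: 7)
  deg(6) = 3 (neighbors: 1, 3, 4)
  deg(7) = 3 (neighbors: 1, 4, 5)

Step 2: Sort degrees in non-increasing order:
  Degrees: [3, 1, 3, 2, 1, 3, 3] -> sorted: [3, 3, 3, 3, 2, 1, 1]

Degree sequence: [3, 3, 3, 3, 2, 1, 1]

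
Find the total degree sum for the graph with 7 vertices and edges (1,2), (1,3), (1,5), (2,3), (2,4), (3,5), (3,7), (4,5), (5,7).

Step 1: Count edges incident to each vertex:
  deg(1) = 3 (neighbors: 2, 3, 5)
  deg(2) = 3 (neighbors: 1, 3, 4)
  deg(3) = 4 (neighbors: 1, 2, 5, 7)
  deg(4) = 2 (neighbors: 2, 5)
  deg(5) = 4 (neighbors: 1, 3, 4, 7)
  deg(6) = 0 (neighbors: none)
  deg(7) = 2 (neighbors: 3, 5)

Step 2: Sum all degrees:
  3 + 3 + 4 + 2 + 4 + 0 + 2 = 18

Verification: sum of degrees = 2 * |E| = 2 * 9 = 18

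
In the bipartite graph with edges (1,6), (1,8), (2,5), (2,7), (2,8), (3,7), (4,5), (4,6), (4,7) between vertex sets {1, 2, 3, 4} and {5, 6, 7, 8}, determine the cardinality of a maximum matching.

Step 1: List the neighbors of each left vertex:
  1: 6, 8
  2: 5, 7, 8
  3: 7
  4: 5, 6, 7

Step 2: Greedily match left vertices, then look for augmenting paths:
  Match 1 -- 6
  Match 2 -- 8
  Match 3 -- 7
  Match 4 -- 5
  No augmenting path remains.

Step 3: Verify this is maximum:
  Matching size 4 = min(|L|, |R|) = min(4, 4), which is an upper bound, so this matching is maximum.

Maximum matching: {(1,6), (2,8), (3,7), (4,5)}
Size: 4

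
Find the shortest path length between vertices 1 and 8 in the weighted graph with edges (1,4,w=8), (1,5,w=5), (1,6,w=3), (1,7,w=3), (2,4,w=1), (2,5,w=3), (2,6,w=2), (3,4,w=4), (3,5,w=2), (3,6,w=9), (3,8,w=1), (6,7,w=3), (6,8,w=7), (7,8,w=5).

Step 1: Build adjacency list with weights:
  1: 4(w=8), 5(w=5), 6(w=3), 7(w=3)
  2: 4(w=1), 5(w=3), 6(w=2)
  3: 4(w=4), 5(w=2), 6(w=9), 8(w=1)
  4: 1(w=8), 2(w=1), 3(w=4)
  5: 1(w=5), 2(w=3), 3(w=2)
  6: 1(w=3), 2(w=2), 3(w=9), 7(w=3), 8(w=7)
  7: 1(w=3), 6(w=3), 8(w=5)
  8: 3(w=1), 6(w=7), 7(w=5)

Step 2: Apply Dijkstra's algorithm from vertex 1:
  Visit vertex 1 (distance=0)
    Update dist[4] = 8
    Update dist[5] = 5
    Update dist[6] = 3
    Update dist[7] = 3
  Visit vertex 6 (distance=3)
    Update dist[2] = 5
    Update dist[3] = 12
    Update dist[8] = 10
  Visit vertex 7 (distance=3)
    Update dist[8] = 8
  Visit vertex 2 (distance=5)
    Update dist[4] = 6
  Visit vertex 5 (distance=5)
    Update dist[3] = 7
  Visit vertex 4 (distance=6)
  Visit vertex 3 (distance=7)
  Visit vertex 8 (distance=8)

Step 3: Shortest path: 1 -> 7 -> 8
Total weight: 3 + 5 = 8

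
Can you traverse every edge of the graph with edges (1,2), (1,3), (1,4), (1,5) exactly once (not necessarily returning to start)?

Step 1: Find the degree of each vertex:
  deg(1) = 4
  deg(2) = 1
  deg(3) = 1
  deg(4) = 1
  deg(5) = 1

Step 2: Count vertices with odd degree:
  Odd-degree vertices: 2, 3, 4, 5 (4 total)

Step 3: Apply Euler's theorem:
  - Eulerian circuit exists iff graph is connected and all vertices have even degree
  - Eulerian path exists iff graph is connected and has 0 or 2 odd-degree vertices

Graph has 4 odd-degree vertices (need 0 or 2).
Neither Eulerian path nor Eulerian circuit exists.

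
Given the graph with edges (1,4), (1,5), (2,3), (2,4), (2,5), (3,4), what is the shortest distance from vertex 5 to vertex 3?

Step 1: Build adjacency list:
  1: 4, 5
  2: 3, 4, 5
  3: 2, 4
  4: 1, 2, 3
  5: 1, 2

Step 2: BFS from vertex 5 to find shortest path to 3:
  vertex 1 reached at distance 1
  vertex 2 reached at distance 1
  vertex 4 reached at distance 2
  vertex 3 reached at distance 2

Step 3: Shortest path: 5 -> 2 -> 3
Path length: 2 edges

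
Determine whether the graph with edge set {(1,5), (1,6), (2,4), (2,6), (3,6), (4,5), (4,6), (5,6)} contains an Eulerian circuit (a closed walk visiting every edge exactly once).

Step 1: Find the degree of each vertex:
  deg(1) = 2
  deg(2) = 2
  deg(3) = 1
  deg(4) = 3
  deg(5) = 3
  deg(6) = 5

Step 2: Count vertices with odd degree:
  Odd-degree vertices: 3, 4, 5, 6 (4 total)

Step 3: Apply Euler's theorem:
  - Eulerian circuit exists iff graph is connected and all vertices have even degree
  - Eulerian path exists iff graph is connected and has 0 or 2 odd-degree vertices

Graph has 4 odd-degree vertices (need 0 or 2).
Neither Eulerian path nor Eulerian circuit exists.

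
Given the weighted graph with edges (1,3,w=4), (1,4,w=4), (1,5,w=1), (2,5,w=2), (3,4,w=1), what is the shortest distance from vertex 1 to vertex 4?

Step 1: Build adjacency list with weights:
  1: 3(w=4), 4(w=4), 5(w=1)
  2: 5(w=2)
  3: 1(w=4), 4(w=1)
  4: 1(w=4), 3(w=1)
  5: 1(w=1), 2(w=2)

Step 2: Apply Dijkstra's algorithm from vertex 1:
  Visit vertex 1 (distance=0)
    Update dist[3] = 4
    Update dist[4] = 4
    Update dist[5] = 1
  Visit vertex 5 (distance=1)
    Update dist[2] = 3
  Visit vertex 2 (distance=3)
  Visit vertex 3 (distance=4)
  Visit vertex 4 (distance=4)

Step 3: Shortest path: 1 -> 4
Total weight: 4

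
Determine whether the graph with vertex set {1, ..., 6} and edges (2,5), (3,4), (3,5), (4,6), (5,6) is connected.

Step 1: Build adjacency list from edges:
  1: (none)
  2: 5
  3: 4, 5
  4: 3, 6
  5: 2, 3, 6
  6: 4, 5

Step 2: Run BFS/DFS from vertex 1:
  Visited: {1}
  Reached 1 of 6 vertices

Step 3: Only 1 of 6 vertices reached. Graph is disconnected.
Connected components: {1}, {2, 3, 4, 5, 6}
Answer: No, the graph is not connected (2 components).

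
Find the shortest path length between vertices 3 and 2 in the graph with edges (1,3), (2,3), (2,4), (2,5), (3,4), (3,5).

Step 1: Build adjacency list:
  1: 3
  2: 3, 4, 5
  3: 1, 2, 4, 5
  4: 2, 3
  5: 2, 3

Step 2: BFS from vertex 3 to find shortest path to 2:
  vertex 1 reached at distance 1
  vertex 2 reached at distance 1

Step 3: Shortest path: 3 -> 2
Path length: 1 edge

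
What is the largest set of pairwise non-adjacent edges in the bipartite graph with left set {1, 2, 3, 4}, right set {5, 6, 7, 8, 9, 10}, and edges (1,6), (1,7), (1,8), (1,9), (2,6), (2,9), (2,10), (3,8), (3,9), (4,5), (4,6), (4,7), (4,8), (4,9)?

Step 1: List the neighbors of each left vertex:
  1: 6, 7, 8, 9
  2: 6, 9, 10
  3: 8, 9
  4: 5, 6, 7, 8, 9

Step 2: Greedily match left vertices, then look for augmenting paths:
  Match 1 -- 6
  Match 2 -- 9
  Match 3 -- 8
  Match 4 -- 5
  No augmenting path remains.

Step 3: Verify this is maximum:
  Matching size 4 = min(|L|, |R|) = min(4, 6), which is an upper bound, so this matching is maximum.

Maximum matching: {(1,6), (2,9), (3,8), (4,5)}
Size: 4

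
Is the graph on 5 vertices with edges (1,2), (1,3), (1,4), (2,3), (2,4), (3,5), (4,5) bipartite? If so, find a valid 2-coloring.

Step 1: Attempt 2-coloring using BFS:
  Start at vertex 1, assign color 0
  Color vertex 2 with color 1 (neighbor of 1)
  Color vertex 3 with color 1 (neighbor of 1)
  Color vertex 4 with color 1 (neighbor of 1)

Step 2: Conflict found! Vertices 2 and 3 are adjacent but have the same color.
This means the graph contains an odd cycle.

The graph is NOT bipartite.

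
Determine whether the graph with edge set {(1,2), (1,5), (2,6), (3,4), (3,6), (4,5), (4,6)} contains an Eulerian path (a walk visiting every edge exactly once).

Step 1: Find the degree of each vertex:
  deg(1) = 2
  deg(2) = 2
  deg(3) = 2
  deg(4) = 3
  deg(5) = 2
  deg(6) = 3

Step 2: Count vertices with odd degree:
  Odd-degree vertices: 4, 6 (2 total)

Step 3: Apply Euler's theorem:
  - Eulerian circuit exists iff graph is connected and all vertices have even degree
  - Eulerian path exists iff graph is connected and has 0 or 2 odd-degree vertices

Graph is connected with exactly 2 odd-degree vertices (4, 6).
Eulerian path exists (starting and ending at the odd-degree vertices), but no Eulerian circuit.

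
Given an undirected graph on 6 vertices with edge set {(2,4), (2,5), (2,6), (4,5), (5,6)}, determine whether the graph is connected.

Step 1: Build adjacency list from edges:
  1: (none)
  2: 4, 5, 6
  3: (none)
  4: 2, 5
  5: 2, 4, 6
  6: 2, 5

Step 2: Run BFS/DFS from vertex 1:
  Visited: {1}
  Reached 1 of 6 vertices

Step 3: Only 1 of 6 vertices reached. Graph is disconnected.
Connected components: {1}, {2, 4, 5, 6}, {3}
Answer: No, the graph is not connected (3 components).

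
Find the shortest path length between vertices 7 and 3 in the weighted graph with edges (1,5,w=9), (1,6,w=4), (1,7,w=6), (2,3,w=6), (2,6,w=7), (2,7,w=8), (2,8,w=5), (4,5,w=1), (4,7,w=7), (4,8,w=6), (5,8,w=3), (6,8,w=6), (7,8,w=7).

Step 1: Build adjacency list with weights:
  1: 5(w=9), 6(w=4), 7(w=6)
  2: 3(w=6), 6(w=7), 7(w=8), 8(w=5)
  3: 2(w=6)
  4: 5(w=1), 7(w=7), 8(w=6)
  5: 1(w=9), 4(w=1), 8(w=3)
  6: 1(w=4), 2(w=7), 8(w=6)
  7: 1(w=6), 2(w=8), 4(w=7), 8(w=7)
  8: 2(w=5), 4(w=6), 5(w=3), 6(w=6), 7(w=7)

Step 2: Apply Dijkstra's algorithm from vertex 7:
  Visit vertex 7 (distance=0)
    Update dist[1] = 6
    Update dist[2] = 8
    Update dist[4] = 7
    Update dist[8] = 7
  Visit vertex 1 (distance=6)
    Update dist[5] = 15
    Update dist[6] = 10
  Visit vertex 4 (distance=7)
    Update dist[5] = 8
  Visit vertex 8 (distance=7)
  Visit vertex 2 (distance=8)
    Update dist[3] = 14
  Visit vertex 5 (distance=8)
  Visit vertex 6 (distance=10)
  Visit vertex 3 (distance=14)

Step 3: Shortest path: 7 -> 2 -> 3
Total weight: 8 + 6 = 14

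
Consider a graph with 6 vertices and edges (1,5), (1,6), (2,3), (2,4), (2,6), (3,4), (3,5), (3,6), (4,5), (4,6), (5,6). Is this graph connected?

Step 1: Build adjacency list from edges:
  1: 5, 6
  2: 3, 4, 6
  3: 2, 4, 5, 6
  4: 2, 3, 5, 6
  5: 1, 3, 4, 6
  6: 1, 2, 3, 4, 5

Step 2: Run BFS/DFS from vertex 1:
  Visited: {1, 5, 6, 3, 4, 2}
  Reached 6 of 6 vertices

Step 3: All 6 vertices reached from vertex 1, so the graph is connected.
Answer: Yes, the graph is connected.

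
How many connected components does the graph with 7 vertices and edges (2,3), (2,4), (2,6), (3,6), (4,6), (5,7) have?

Step 1: Build adjacency list from edges:
  1: (none)
  2: 3, 4, 6
  3: 2, 6
  4: 2, 6
  5: 7
  6: 2, 3, 4
  7: 5

Step 2: Run BFS/DFS from vertex 1:
  Visited: {1}
  Reached 1 of 7 vertices

Step 3: Only 1 of 7 vertices reached. Graph is disconnected.
Connected components: {1}, {2, 3, 4, 6}, {5, 7}
Number of connected components: 3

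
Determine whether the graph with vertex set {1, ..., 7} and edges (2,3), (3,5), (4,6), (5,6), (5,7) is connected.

Step 1: Build adjacency list from edges:
  1: (none)
  2: 3
  3: 2, 5
  4: 6
  5: 3, 6, 7
  6: 4, 5
  7: 5

Step 2: Run BFS/DFS from vertex 1:
  Visited: {1}
  Reached 1 of 7 vertices

Step 3: Only 1 of 7 vertices reached. Graph is disconnected.
Connected components: {1}, {2, 3, 4, 5, 6, 7}
Answer: No, the graph is not connected (2 components).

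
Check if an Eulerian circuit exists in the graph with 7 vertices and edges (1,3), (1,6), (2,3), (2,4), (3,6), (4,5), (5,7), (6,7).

Step 1: Find the degree of each vertex:
  deg(1) = 2
  deg(2) = 2
  deg(3) = 3
  deg(4) = 2
  deg(5) = 2
  deg(6) = 3
  deg(7) = 2

Step 2: Count vertices with odd degree:
  Odd-degree vertices: 3, 6 (2 total)

Step 3: Apply Euler's theorem:
  - Eulerian circuit exists iff graph is connected and all vertices have even degree
  - Eulerian path exists iff graph is connected and has 0 or 2 odd-degree vertices

Graph is connected with exactly 2 odd-degree vertices (3, 6).
Eulerian path exists (starting and ending at the odd-degree vertices), but no Eulerian circuit.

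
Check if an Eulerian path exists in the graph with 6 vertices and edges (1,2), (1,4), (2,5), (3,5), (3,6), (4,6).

Step 1: Find the degree of each vertex:
  deg(1) = 2
  deg(2) = 2
  deg(3) = 2
  deg(4) = 2
  deg(5) = 2
  deg(6) = 2

Step 2: Count vertices with odd degree:
  All vertices have even degree (0 odd-degree vertices)

Step 3: Apply Euler's theorem:
  - Eulerian circuit exists iff graph is connected and all vertices have even degree
  - Eulerian path exists iff graph is connected and has 0 or 2 odd-degree vertices

Graph is connected with 0 odd-degree vertices.
Both Eulerian circuit and Eulerian path exist.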